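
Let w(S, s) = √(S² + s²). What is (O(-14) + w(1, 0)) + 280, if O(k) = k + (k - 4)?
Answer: 249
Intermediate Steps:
O(k) = -4 + 2*k (O(k) = k + (-4 + k) = -4 + 2*k)
(O(-14) + w(1, 0)) + 280 = ((-4 + 2*(-14)) + √(1² + 0²)) + 280 = ((-4 - 28) + √(1 + 0)) + 280 = (-32 + √1) + 280 = (-32 + 1) + 280 = -31 + 280 = 249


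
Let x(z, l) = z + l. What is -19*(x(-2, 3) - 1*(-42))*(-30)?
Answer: 24510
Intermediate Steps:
x(z, l) = l + z
-19*(x(-2, 3) - 1*(-42))*(-30) = -19*((3 - 2) - 1*(-42))*(-30) = -19*(1 + 42)*(-30) = -19*43*(-30) = -817*(-30) = 24510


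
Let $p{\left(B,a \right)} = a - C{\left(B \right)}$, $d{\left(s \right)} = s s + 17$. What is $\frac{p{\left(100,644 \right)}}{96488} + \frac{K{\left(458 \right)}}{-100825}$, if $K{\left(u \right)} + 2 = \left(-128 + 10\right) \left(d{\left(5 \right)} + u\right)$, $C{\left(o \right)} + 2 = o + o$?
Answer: $\frac{2868976463}{4864201300} \approx 0.58981$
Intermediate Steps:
$C{\left(o \right)} = -2 + 2 o$ ($C{\left(o \right)} = -2 + \left(o + o\right) = -2 + 2 o$)
$d{\left(s \right)} = 17 + s^{2}$ ($d{\left(s \right)} = s^{2} + 17 = 17 + s^{2}$)
$p{\left(B,a \right)} = 2 + a - 2 B$ ($p{\left(B,a \right)} = a - \left(-2 + 2 B\right) = 2 + a - 2 B$)
$K{\left(u \right)} = -4958 - 118 u$ ($K{\left(u \right)} = -2 + \left(-128 + 10\right) \left(\left(17 + 5^{2}\right) + u\right) = -2 - 118 \left(\left(17 + 25\right) + u\right) = -2 - 118 \left(42 + u\right) = -2 - \left(4956 + 118 u\right) = -4958 - 118 u$)
$\frac{p{\left(100,644 \right)}}{96488} + \frac{K{\left(458 \right)}}{-100825} = \frac{2 + 644 - 200}{96488} + \frac{-4958 - 54044}{-100825} = \left(2 + 644 - 200\right) \frac{1}{96488} + \left(-4958 - 54044\right) \left(- \frac{1}{100825}\right) = 446 \cdot \frac{1}{96488} - - \frac{59002}{100825} = \frac{223}{48244} + \frac{59002}{100825} = \frac{2868976463}{4864201300}$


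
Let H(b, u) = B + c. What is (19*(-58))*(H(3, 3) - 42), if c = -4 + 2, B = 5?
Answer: 42978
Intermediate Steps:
c = -2
H(b, u) = 3 (H(b, u) = 5 - 2 = 3)
(19*(-58))*(H(3, 3) - 42) = (19*(-58))*(3 - 42) = -1102*(-39) = 42978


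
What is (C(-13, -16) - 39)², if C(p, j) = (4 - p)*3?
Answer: 144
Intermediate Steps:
C(p, j) = 12 - 3*p
(C(-13, -16) - 39)² = ((12 - 3*(-13)) - 39)² = ((12 + 39) - 39)² = (51 - 39)² = 12² = 144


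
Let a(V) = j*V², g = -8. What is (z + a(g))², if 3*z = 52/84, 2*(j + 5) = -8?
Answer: 1315875625/3969 ≈ 3.3154e+5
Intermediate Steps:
j = -9 (j = -5 + (½)*(-8) = -5 - 4 = -9)
a(V) = -9*V²
z = 13/63 (z = (52/84)/3 = (52*(1/84))/3 = (⅓)*(13/21) = 13/63 ≈ 0.20635)
(z + a(g))² = (13/63 - 9*(-8)²)² = (13/63 - 9*64)² = (13/63 - 576)² = (-36275/63)² = 1315875625/3969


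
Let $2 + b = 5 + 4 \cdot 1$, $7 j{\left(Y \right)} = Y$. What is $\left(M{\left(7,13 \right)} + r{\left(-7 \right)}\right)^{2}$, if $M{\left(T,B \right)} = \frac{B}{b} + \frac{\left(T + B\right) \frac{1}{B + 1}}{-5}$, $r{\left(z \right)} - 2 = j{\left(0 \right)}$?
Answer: $\frac{625}{49} \approx 12.755$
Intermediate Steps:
$j{\left(Y \right)} = \frac{Y}{7}$
$b = 7$ ($b = -2 + \left(5 + 4 \cdot 1\right) = -2 + \left(5 + 4\right) = -2 + 9 = 7$)
$r{\left(z \right)} = 2$ ($r{\left(z \right)} = 2 + \frac{1}{7} \cdot 0 = 2 + 0 = 2$)
$M{\left(T,B \right)} = \frac{B}{7} - \frac{B + T}{5 \left(1 + B\right)}$ ($M{\left(T,B \right)} = \frac{B}{7} + \frac{\left(T + B\right) \frac{1}{B + 1}}{-5} = B \frac{1}{7} + \frac{B + T}{1 + B} \left(- \frac{1}{5}\right) = \frac{B}{7} + \frac{B + T}{1 + B} \left(- \frac{1}{5}\right) = \frac{B}{7} - \frac{B + T}{5 \left(1 + B\right)}$)
$\left(M{\left(7,13 \right)} + r{\left(-7 \right)}\right)^{2} = \left(\frac{\left(-7\right) 7 - 26 + 5 \cdot 13^{2}}{35 \left(1 + 13\right)} + 2\right)^{2} = \left(\frac{-49 - 26 + 5 \cdot 169}{35 \cdot 14} + 2\right)^{2} = \left(\frac{1}{35} \cdot \frac{1}{14} \left(-49 - 26 + 845\right) + 2\right)^{2} = \left(\frac{1}{35} \cdot \frac{1}{14} \cdot 770 + 2\right)^{2} = \left(\frac{11}{7} + 2\right)^{2} = \left(\frac{25}{7}\right)^{2} = \frac{625}{49}$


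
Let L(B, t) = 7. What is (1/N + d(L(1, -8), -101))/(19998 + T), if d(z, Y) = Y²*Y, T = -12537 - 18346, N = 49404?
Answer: 50900990603/537762540 ≈ 94.653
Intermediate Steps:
T = -30883
d(z, Y) = Y³
(1/N + d(L(1, -8), -101))/(19998 + T) = (1/49404 + (-101)³)/(19998 - 30883) = (1/49404 - 1030301)/(-10885) = -50900990603/49404*(-1/10885) = 50900990603/537762540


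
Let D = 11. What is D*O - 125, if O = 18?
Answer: 73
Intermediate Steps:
D*O - 125 = 11*18 - 125 = 198 - 125 = 73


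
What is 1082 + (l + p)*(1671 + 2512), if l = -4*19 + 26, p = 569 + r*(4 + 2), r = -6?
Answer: 2021471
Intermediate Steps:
p = 533 (p = 569 - 6*(4 + 2) = 569 - 6*6 = 569 - 36 = 533)
l = -50 (l = -76 + 26 = -50)
1082 + (l + p)*(1671 + 2512) = 1082 + (-50 + 533)*(1671 + 2512) = 1082 + 483*4183 = 1082 + 2020389 = 2021471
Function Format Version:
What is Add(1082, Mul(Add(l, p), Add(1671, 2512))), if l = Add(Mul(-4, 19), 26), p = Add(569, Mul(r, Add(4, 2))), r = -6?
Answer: 2021471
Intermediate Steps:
p = 533 (p = Add(569, Mul(-6, Add(4, 2))) = Add(569, Mul(-6, 6)) = Add(569, -36) = 533)
l = -50 (l = Add(-76, 26) = -50)
Add(1082, Mul(Add(l, p), Add(1671, 2512))) = Add(1082, Mul(Add(-50, 533), Add(1671, 2512))) = Add(1082, Mul(483, 4183)) = Add(1082, 2020389) = 2021471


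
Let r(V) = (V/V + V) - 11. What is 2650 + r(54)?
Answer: 2694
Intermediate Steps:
r(V) = -10 + V (r(V) = (1 + V) - 11 = -10 + V)
2650 + r(54) = 2650 + (-10 + 54) = 2650 + 44 = 2694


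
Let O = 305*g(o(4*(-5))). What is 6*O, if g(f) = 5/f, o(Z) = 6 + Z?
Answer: -4575/7 ≈ -653.57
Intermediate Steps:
O = -1525/14 (O = 305*(5/(6 + 4*(-5))) = 305*(5/(6 - 20)) = 305*(5/(-14)) = 305*(5*(-1/14)) = 305*(-5/14) = -1525/14 ≈ -108.93)
6*O = 6*(-1525/14) = -4575/7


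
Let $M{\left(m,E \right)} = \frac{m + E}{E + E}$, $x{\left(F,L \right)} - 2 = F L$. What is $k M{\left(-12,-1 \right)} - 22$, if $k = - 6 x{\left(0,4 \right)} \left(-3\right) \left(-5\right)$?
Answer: $-1192$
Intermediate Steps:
$x{\left(F,L \right)} = 2 + F L$
$M{\left(m,E \right)} = \frac{E + m}{2 E}$
$k = -180$ ($k = - 6 \left(2 + 0 \cdot 4\right) \left(-3\right) \left(-5\right) = - 6 \left(2 + 0\right) \left(-3\right) \left(-5\right) = - 6 \cdot 2 \left(-3\right) \left(-5\right) = - 6 \left(\left(-6\right) \left(-5\right)\right) = \left(-6\right) 30 = -180$)
$k M{\left(-12,-1 \right)} - 22 = - 180 \frac{-1 - 12}{2 \left(-1\right)} - 22 = - 180 \cdot \frac{1}{2} \left(-1\right) \left(-13\right) - 22 = \left(-180\right) \frac{13}{2} - 22 = -1170 - 22 = -1192$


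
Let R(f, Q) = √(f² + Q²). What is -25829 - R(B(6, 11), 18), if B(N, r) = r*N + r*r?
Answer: -25829 - √35293 ≈ -26017.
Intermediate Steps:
B(N, r) = r² + N*r (B(N, r) = N*r + r² = r² + N*r)
R(f, Q) = √(Q² + f²)
-25829 - R(B(6, 11), 18) = -25829 - √(18² + (11*(6 + 11))²) = -25829 - √(324 + (11*17)²) = -25829 - √(324 + 187²) = -25829 - √(324 + 34969) = -25829 - √35293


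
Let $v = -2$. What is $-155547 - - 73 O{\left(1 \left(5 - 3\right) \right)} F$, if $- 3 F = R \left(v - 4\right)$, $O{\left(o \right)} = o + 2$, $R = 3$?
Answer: $-153795$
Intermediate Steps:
$O{\left(o \right)} = 2 + o$
$F = 6$ ($F = - \frac{3 \left(-2 - 4\right)}{3} = - \frac{3 \left(-6\right)}{3} = \left(- \frac{1}{3}\right) \left(-18\right) = 6$)
$-155547 - - 73 O{\left(1 \left(5 - 3\right) \right)} F = -155547 - - 73 \left(2 + 1 \left(5 - 3\right)\right) 6 = -155547 - - 73 \left(2 + 1 \cdot 2\right) 6 = -155547 - - 73 \left(2 + 2\right) 6 = -155547 - \left(-73\right) 4 \cdot 6 = -155547 - \left(-292\right) 6 = -155547 - -1752 = -155547 + 1752 = -153795$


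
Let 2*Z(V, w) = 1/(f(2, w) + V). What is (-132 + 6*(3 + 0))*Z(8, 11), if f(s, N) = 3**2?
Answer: -57/17 ≈ -3.3529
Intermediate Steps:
f(s, N) = 9
Z(V, w) = 1/(2*(9 + V))
(-132 + 6*(3 + 0))*Z(8, 11) = (-132 + 6*(3 + 0))*(1/(2*(9 + 8))) = (-132 + 6*3)*((1/2)/17) = (-132 + 18)*((1/2)*(1/17)) = -114*1/34 = -57/17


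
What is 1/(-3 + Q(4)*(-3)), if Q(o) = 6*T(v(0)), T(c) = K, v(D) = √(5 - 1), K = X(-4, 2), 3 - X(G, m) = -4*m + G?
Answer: -1/273 ≈ -0.0036630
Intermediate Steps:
X(G, m) = 3 - G + 4*m (X(G, m) = 3 - (-4*m + G) = 3 - (G - 4*m) = 3 + (-G + 4*m) = 3 - G + 4*m)
K = 15 (K = 3 - 1*(-4) + 4*2 = 3 + 4 + 8 = 15)
v(D) = 2 (v(D) = √4 = 2)
T(c) = 15
Q(o) = 90 (Q(o) = 6*15 = 90)
1/(-3 + Q(4)*(-3)) = 1/(-3 + 90*(-3)) = 1/(-3 - 270) = 1/(-273) = -1/273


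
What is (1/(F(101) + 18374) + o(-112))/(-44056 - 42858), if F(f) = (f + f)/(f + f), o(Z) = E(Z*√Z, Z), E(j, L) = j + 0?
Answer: -1/1597044750 + 224*I*√7/43457 ≈ -6.2616e-10 + 0.013638*I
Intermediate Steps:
E(j, L) = j
o(Z) = Z^(3/2) (o(Z) = Z*√Z = Z^(3/2))
F(f) = 1 (F(f) = (2*f)/((2*f)) = (2*f)*(1/(2*f)) = 1)
(1/(F(101) + 18374) + o(-112))/(-44056 - 42858) = (1/(1 + 18374) + (-112)^(3/2))/(-44056 - 42858) = (1/18375 - 448*I*√7)/(-86914) = (1/18375 - 448*I*√7)*(-1/86914) = -1/1597044750 + 224*I*√7/43457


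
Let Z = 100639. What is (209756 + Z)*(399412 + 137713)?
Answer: 166720914375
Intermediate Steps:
(209756 + Z)*(399412 + 137713) = (209756 + 100639)*(399412 + 137713) = 310395*537125 = 166720914375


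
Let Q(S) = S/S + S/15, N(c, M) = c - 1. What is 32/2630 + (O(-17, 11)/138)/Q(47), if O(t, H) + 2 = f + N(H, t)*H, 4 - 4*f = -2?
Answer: 1531189/7500760 ≈ 0.20414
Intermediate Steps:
N(c, M) = -1 + c
f = 3/2 (f = 1 - 1/4*(-2) = 1 + 1/2 = 3/2 ≈ 1.5000)
Q(S) = 1 + S/15 (Q(S) = 1 + S*(1/15) = 1 + S/15)
O(t, H) = -1/2 + H*(-1 + H) (O(t, H) = -2 + (3/2 + (-1 + H)*H) = -2 + (3/2 + H*(-1 + H)) = -1/2 + H*(-1 + H))
32/2630 + (O(-17, 11)/138)/Q(47) = 32/2630 + ((-1/2 + 11**2 - 1*11)/138)/(1 + (1/15)*47) = 32*(1/2630) + ((-1/2 + 121 - 11)*(1/138))/(1 + 47/15) = 16/1315 + ((219/2)*(1/138))/(62/15) = 16/1315 + (73/92)*(15/62) = 16/1315 + 1095/5704 = 1531189/7500760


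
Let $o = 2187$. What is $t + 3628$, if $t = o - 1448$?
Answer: $4367$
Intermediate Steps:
$t = 739$ ($t = 2187 - 1448 = 739$)
$t + 3628 = 739 + 3628 = 4367$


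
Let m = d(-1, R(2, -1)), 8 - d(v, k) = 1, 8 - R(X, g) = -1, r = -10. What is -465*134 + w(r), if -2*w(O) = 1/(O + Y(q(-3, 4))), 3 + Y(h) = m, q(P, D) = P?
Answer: -747719/12 ≈ -62310.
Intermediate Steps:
R(X, g) = 9 (R(X, g) = 8 - 1*(-1) = 8 + 1 = 9)
d(v, k) = 7 (d(v, k) = 8 - 1*1 = 8 - 1 = 7)
m = 7
Y(h) = 4 (Y(h) = -3 + 7 = 4)
w(O) = -1/(2*(4 + O)) (w(O) = -1/(2*(O + 4)) = -1/(2*(4 + O)))
-465*134 + w(r) = -465*134 - 1/(8 + 2*(-10)) = -62310 - 1/(8 - 20) = -62310 - 1/(-12) = -62310 - 1*(-1/12) = -62310 + 1/12 = -747719/12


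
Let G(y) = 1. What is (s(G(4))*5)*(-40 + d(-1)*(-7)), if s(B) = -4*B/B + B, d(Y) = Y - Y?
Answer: 600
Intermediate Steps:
d(Y) = 0
s(B) = -4 + B (s(B) = -4*1 + B = -4 + B)
(s(G(4))*5)*(-40 + d(-1)*(-7)) = ((-4 + 1)*5)*(-40 + 0*(-7)) = (-3*5)*(-40 + 0) = -15*(-40) = 600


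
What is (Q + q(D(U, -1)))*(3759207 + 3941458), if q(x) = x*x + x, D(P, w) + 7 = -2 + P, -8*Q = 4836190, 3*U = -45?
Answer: -18603936464855/4 ≈ -4.6510e+12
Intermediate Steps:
U = -15 (U = (⅓)*(-45) = -15)
Q = -2418095/4 (Q = -⅛*4836190 = -2418095/4 ≈ -6.0452e+5)
D(P, w) = -9 + P (D(P, w) = -7 + (-2 + P) = -9 + P)
q(x) = x + x² (q(x) = x² + x = x + x²)
(Q + q(D(U, -1)))*(3759207 + 3941458) = (-2418095/4 + (-9 - 15)*(1 + (-9 - 15)))*(3759207 + 3941458) = (-2418095/4 - 24*(1 - 24))*7700665 = (-2418095/4 - 24*(-23))*7700665 = (-2418095/4 + 552)*7700665 = -2415887/4*7700665 = -18603936464855/4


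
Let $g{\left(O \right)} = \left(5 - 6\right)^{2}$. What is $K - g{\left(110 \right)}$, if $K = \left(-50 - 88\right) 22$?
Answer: $-3037$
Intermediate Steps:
$g{\left(O \right)} = 1$ ($g{\left(O \right)} = \left(5 - 6\right)^{2} = \left(-1\right)^{2} = 1$)
$K = -3036$ ($K = \left(-138\right) 22 = -3036$)
$K - g{\left(110 \right)} = -3036 - 1 = -3037$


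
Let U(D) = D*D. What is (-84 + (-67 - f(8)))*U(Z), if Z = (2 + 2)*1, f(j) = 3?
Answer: -2464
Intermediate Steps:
Z = 4 (Z = 4*1 = 4)
U(D) = D**2
(-84 + (-67 - f(8)))*U(Z) = (-84 + (-67 - 1*3))*4**2 = (-84 + (-67 - 3))*16 = (-84 - 70)*16 = -154*16 = -2464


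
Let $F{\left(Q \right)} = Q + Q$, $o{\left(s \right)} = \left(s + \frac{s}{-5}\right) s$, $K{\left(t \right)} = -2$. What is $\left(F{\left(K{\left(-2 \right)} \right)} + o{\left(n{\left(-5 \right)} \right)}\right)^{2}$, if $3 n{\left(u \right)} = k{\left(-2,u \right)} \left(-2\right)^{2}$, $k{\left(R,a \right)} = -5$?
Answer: $\frac{80656}{81} \approx 995.75$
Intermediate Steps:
$n{\left(u \right)} = - \frac{20}{3}$ ($n{\left(u \right)} = \frac{\left(-5\right) \left(-2\right)^{2}}{3} = \frac{\left(-5\right) 4}{3} = \frac{1}{3} \left(-20\right) = - \frac{20}{3}$)
$o{\left(s \right)} = \frac{4 s^{2}}{5}$ ($o{\left(s \right)} = \left(s + s \left(- \frac{1}{5}\right)\right) s = \left(s - \frac{s}{5}\right) s = \frac{4 s}{5} s = \frac{4 s^{2}}{5}$)
$F{\left(Q \right)} = 2 Q$
$\left(F{\left(K{\left(-2 \right)} \right)} + o{\left(n{\left(-5 \right)} \right)}\right)^{2} = \left(2 \left(-2\right) + \frac{4 \left(- \frac{20}{3}\right)^{2}}{5}\right)^{2} = \left(-4 + \frac{4}{5} \cdot \frac{400}{9}\right)^{2} = \left(-4 + \frac{320}{9}\right)^{2} = \left(\frac{284}{9}\right)^{2} = \frac{80656}{81}$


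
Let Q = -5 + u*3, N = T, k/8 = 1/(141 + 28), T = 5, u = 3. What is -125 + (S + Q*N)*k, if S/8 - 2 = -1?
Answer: -20901/169 ≈ -123.67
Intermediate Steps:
S = 8 (S = 16 + 8*(-1) = 16 - 8 = 8)
k = 8/169 (k = 8/(141 + 28) = 8/169 ≈ 0.047337)
N = 5
Q = 4 (Q = -5 + 3*3 = -5 + 9 = 4)
-125 + (S + Q*N)*k = -125 + (8 + 4*5)*(8/169) = -125 + (8 + 20)*(8/169) = -125 + 28*(8/169) = -125 + 224/169 = -20901/169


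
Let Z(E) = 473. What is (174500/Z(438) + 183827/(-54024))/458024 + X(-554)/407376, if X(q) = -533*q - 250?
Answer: 24006068227290785/33110753196451392 ≈ 0.72502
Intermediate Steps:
X(q) = -250 - 533*q
(174500/Z(438) + 183827/(-54024))/458024 + X(-554)/407376 = (174500/473 + 183827/(-54024))/458024 + (-250 - 533*(-554))/407376 = (174500*(1/473) + 183827*(-1/54024))*(1/458024) + (-250 + 295282)*(1/407376) = (174500/473 - 183827/54024)*(1/458024) + 295032*(1/407376) = (9340237829/25553352)*(1/458024) + 12293/16974 = 9340237829/11704048496448 + 12293/16974 = 24006068227290785/33110753196451392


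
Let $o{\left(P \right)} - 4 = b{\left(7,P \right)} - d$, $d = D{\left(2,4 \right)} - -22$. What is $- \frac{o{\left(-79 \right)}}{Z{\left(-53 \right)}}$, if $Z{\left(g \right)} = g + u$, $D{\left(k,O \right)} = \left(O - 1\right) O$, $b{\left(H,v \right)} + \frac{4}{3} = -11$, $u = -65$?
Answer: $- \frac{127}{354} \approx -0.35876$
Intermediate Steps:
$b{\left(H,v \right)} = - \frac{37}{3}$ ($b{\left(H,v \right)} = - \frac{4}{3} - 11 = - \frac{37}{3}$)
$D{\left(k,O \right)} = O \left(-1 + O\right)$ ($D{\left(k,O \right)} = \left(-1 + O\right) O = O \left(-1 + O\right)$)
$d = 34$ ($d = 4 \left(-1 + 4\right) - -22 = 4 \cdot 3 + 22 = 12 + 22 = 34$)
$Z{\left(g \right)} = -65 + g$ ($Z{\left(g \right)} = g - 65 = -65 + g$)
$o{\left(P \right)} = - \frac{127}{3}$ ($o{\left(P \right)} = 4 - \frac{139}{3} = - \frac{127}{3}$)
$- \frac{o{\left(-79 \right)}}{Z{\left(-53 \right)}} = - \frac{-127}{3 \left(-65 - 53\right)} = - \frac{-127}{3 \left(-118\right)} = - \frac{\left(-127\right) \left(-1\right)}{3 \cdot 118} = \left(-1\right) \frac{127}{354} = - \frac{127}{354}$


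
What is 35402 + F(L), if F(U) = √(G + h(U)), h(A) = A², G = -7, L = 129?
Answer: 35402 + √16634 ≈ 35531.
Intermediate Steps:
F(U) = √(-7 + U²)
35402 + F(L) = 35402 + √(-7 + 129²) = 35402 + √(-7 + 16641) = 35402 + √16634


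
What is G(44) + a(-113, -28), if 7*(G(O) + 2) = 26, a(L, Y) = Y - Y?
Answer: 12/7 ≈ 1.7143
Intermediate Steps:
a(L, Y) = 0
G(O) = 12/7 (G(O) = -2 + (1/7)*26 = -2 + 26/7 = 12/7)
G(44) + a(-113, -28) = 12/7 + 0 = 12/7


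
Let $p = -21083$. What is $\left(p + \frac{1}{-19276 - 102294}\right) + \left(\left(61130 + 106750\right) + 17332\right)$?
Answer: $\frac{19953162529}{121570} \approx 1.6413 \cdot 10^{5}$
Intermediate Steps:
$\left(p + \frac{1}{-19276 - 102294}\right) + \left(\left(61130 + 106750\right) + 17332\right) = \left(-21083 + \frac{1}{-19276 - 102294}\right) + \left(\left(61130 + 106750\right) + 17332\right) = \left(-21083 + \frac{1}{-121570}\right) + \left(167880 + 17332\right) = \left(-21083 - \frac{1}{121570}\right) + 185212 = - \frac{2563060311}{121570} + 185212 = \frac{19953162529}{121570}$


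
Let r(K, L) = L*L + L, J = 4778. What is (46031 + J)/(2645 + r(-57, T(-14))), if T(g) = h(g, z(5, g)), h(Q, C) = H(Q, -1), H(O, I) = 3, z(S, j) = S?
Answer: 50809/2657 ≈ 19.123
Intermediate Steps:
h(Q, C) = 3
T(g) = 3
r(K, L) = L + L² (r(K, L) = L² + L = L + L²)
(46031 + J)/(2645 + r(-57, T(-14))) = (46031 + 4778)/(2645 + 3*(1 + 3)) = 50809/(2645 + 3*4) = 50809/(2645 + 12) = 50809/2657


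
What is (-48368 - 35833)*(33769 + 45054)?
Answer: -6636975423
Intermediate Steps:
(-48368 - 35833)*(33769 + 45054) = -84201*78823 = -6636975423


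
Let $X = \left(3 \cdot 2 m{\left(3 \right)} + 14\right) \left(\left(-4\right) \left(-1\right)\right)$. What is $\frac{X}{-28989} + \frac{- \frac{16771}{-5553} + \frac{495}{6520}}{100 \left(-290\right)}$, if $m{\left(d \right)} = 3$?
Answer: $- \frac{3058768436951}{676385030808000} \approx -0.0045222$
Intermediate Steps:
$X = 128$ ($X = \left(3 \cdot 2 \cdot 3 + 14\right) \left(\left(-4\right) \left(-1\right)\right) = \left(6 \cdot 3 + 14\right) 4 = \left(18 + 14\right) 4 = 32 \cdot 4 = 128$)
$\frac{X}{-28989} + \frac{- \frac{16771}{-5553} + \frac{495}{6520}}{100 \left(-290\right)} = \frac{128}{-28989} + \frac{- \frac{16771}{-5553} + \frac{495}{6520}}{100 \left(-290\right)} = 128 \left(- \frac{1}{28989}\right) + \frac{\left(-16771\right) \left(- \frac{1}{5553}\right) + 495 \cdot \frac{1}{6520}}{-29000} = - \frac{128}{28989} + \left(\frac{16771}{5553} + \frac{99}{1304}\right) \left(- \frac{1}{29000}\right) = - \frac{128}{28989} + \frac{22419131}{7241112} \left(- \frac{1}{29000}\right) = - \frac{128}{28989} - \frac{22419131}{209992248000} = - \frac{3058768436951}{676385030808000}$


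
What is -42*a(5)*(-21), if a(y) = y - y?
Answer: 0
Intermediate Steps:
a(y) = 0
-42*a(5)*(-21) = -42*0*(-21) = 0*(-21) = 0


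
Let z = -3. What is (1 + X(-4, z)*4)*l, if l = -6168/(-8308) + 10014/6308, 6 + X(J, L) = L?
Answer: -534205245/6550858 ≈ -81.547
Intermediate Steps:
X(J, L) = -6 + L
l = 15263007/6550858 (l = -6168*(-1/8308) + 10014*(1/6308) = 1542/2077 + 5007/3154 = 15263007/6550858 ≈ 2.3299)
(1 + X(-4, z)*4)*l = (1 + (-6 - 3)*4)*(15263007/6550858) = (1 - 9*4)*(15263007/6550858) = (1 - 36)*(15263007/6550858) = -35*15263007/6550858 = -534205245/6550858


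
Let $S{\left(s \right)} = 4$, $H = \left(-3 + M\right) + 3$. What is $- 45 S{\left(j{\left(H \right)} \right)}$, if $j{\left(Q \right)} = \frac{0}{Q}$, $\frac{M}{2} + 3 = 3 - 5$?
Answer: $-180$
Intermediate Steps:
$M = -10$ ($M = -6 + 2 \left(3 - 5\right) = -6 + 2 \left(-2\right) = -6 - 4 = -10$)
$H = -10$ ($H = \left(-3 - 10\right) + 3 = -13 + 3 = -10$)
$j{\left(Q \right)} = 0$
$- 45 S{\left(j{\left(H \right)} \right)} = \left(-45\right) 4 = -180$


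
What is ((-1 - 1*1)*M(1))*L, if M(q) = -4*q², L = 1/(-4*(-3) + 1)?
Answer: 8/13 ≈ 0.61539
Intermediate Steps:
L = 1/13 (L = 1/(12 + 1) = 1/13 ≈ 0.076923)
((-1 - 1*1)*M(1))*L = ((-1 - 1*1)*(-4*1²))*(1/13) = ((-1 - 1)*(-4*1))*(1/13) = -2*(-4)*(1/13) = 8*(1/13) = 8/13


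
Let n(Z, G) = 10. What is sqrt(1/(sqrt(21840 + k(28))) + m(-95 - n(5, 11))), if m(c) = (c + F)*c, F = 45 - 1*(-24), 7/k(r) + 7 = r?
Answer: sqrt(16227545446980 + 65521*sqrt(196563))/65521 ≈ 61.482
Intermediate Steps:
k(r) = 7/(-7 + r)
F = 69 (F = 45 + 24 = 69)
m(c) = c*(69 + c) (m(c) = (c + 69)*c = (69 + c)*c = c*(69 + c))
sqrt(1/(sqrt(21840 + k(28))) + m(-95 - n(5, 11))) = sqrt(1/(sqrt(21840 + 7/(-7 + 28))) + (-95 - 1*10)*(69 + (-95 - 1*10))) = sqrt(1/(sqrt(21840 + 7/21)) + (-95 - 10)*(69 + (-95 - 10))) = sqrt(1/(sqrt(21840 + 7*(1/21))) - 105*(69 - 105)) = sqrt(1/(sqrt(21840 + 1/3)) - 105*(-36)) = sqrt(1/(sqrt(65521/3)) + 3780) = sqrt(1/(sqrt(196563)/3) + 3780) = sqrt(sqrt(196563)/65521 + 3780) = sqrt(3780 + sqrt(196563)/65521)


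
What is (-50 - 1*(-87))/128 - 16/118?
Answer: 1159/7552 ≈ 0.15347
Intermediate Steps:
(-50 - 1*(-87))/128 - 16/118 = (-50 + 87)*(1/128) - 16*1/118 = 37*(1/128) - 8/59 = 37/128 - 8/59 = 1159/7552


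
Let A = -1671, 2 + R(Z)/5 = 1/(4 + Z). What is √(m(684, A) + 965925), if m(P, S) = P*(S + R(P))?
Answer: 3*I*√151103591/86 ≈ 428.81*I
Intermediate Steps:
R(Z) = -10 + 5/(4 + Z)
m(P, S) = P*(S + 5*(-7 - 2*P)/(4 + P))
√(m(684, A) + 965925) = √(684*(-35 - 10*684 - 1671*(4 + 684))/(4 + 684) + 965925) = √(684*(-35 - 6840 - 1671*688)/688 + 965925) = √(684*(1/688)*(-35 - 6840 - 1149648) + 965925) = √(684*(1/688)*(-1156523) + 965925) = √(-197765433/172 + 965925) = √(-31626333/172) = 3*I*√151103591/86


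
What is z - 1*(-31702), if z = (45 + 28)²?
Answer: 37031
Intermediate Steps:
z = 5329 (z = 73² = 5329)
z - 1*(-31702) = 5329 - 1*(-31702) = 5329 + 31702 = 37031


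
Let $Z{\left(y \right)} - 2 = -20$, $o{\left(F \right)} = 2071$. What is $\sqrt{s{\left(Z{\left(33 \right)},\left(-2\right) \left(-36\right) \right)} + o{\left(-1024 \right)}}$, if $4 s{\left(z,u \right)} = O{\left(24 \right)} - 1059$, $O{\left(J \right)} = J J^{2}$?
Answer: $\frac{\sqrt{21049}}{2} \approx 72.541$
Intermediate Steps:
$O{\left(J \right)} = J^{3}$
$Z{\left(y \right)} = -18$ ($Z{\left(y \right)} = 2 - 20 = -18$)
$s{\left(z,u \right)} = \frac{12765}{4}$ ($s{\left(z,u \right)} = \frac{24^{3} - 1059}{4} = \frac{13824 - 1059}{4} = \frac{1}{4} \cdot 12765 = \frac{12765}{4}$)
$\sqrt{s{\left(Z{\left(33 \right)},\left(-2\right) \left(-36\right) \right)} + o{\left(-1024 \right)}} = \sqrt{\frac{12765}{4} + 2071} = \sqrt{\frac{21049}{4}} = \frac{\sqrt{21049}}{2}$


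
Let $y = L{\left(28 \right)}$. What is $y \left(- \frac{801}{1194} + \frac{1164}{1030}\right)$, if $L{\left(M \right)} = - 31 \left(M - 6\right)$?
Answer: $- \frac{32098671}{102485} \approx -313.2$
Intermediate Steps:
$L{\left(M \right)} = 186 - 31 M$ ($L{\left(M \right)} = - 31 \left(-6 + M\right) = 186 - 31 M$)
$y = -682$ ($y = 186 - 868 = -682$)
$y \left(- \frac{801}{1194} + \frac{1164}{1030}\right) = - 682 \left(- \frac{801}{1194} + \frac{1164}{1030}\right) = - 682 \left(\left(-801\right) \frac{1}{1194} + 1164 \cdot \frac{1}{1030}\right) = - 682 \left(- \frac{267}{398} + \frac{582}{515}\right) = \left(-682\right) \frac{94131}{204970} = - \frac{32098671}{102485}$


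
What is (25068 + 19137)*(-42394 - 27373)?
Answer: -3084050235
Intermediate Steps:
(25068 + 19137)*(-42394 - 27373) = 44205*(-69767) = -3084050235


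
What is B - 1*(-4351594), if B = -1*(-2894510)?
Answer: 7246104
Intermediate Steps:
B = 2894510
B - 1*(-4351594) = 2894510 - 1*(-4351594) = 2894510 + 4351594 = 7246104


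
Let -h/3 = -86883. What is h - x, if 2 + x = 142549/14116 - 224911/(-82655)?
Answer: 304101677013709/1166757980 ≈ 2.6064e+5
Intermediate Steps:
h = 260649 (h = -3*(-86883) = 260649)
x = 12623715311/1166757980 (x = -2 + (142549/14116 - 224911/(-82655)) = -2 + (142549*(1/14116) - 224911*(-1/82655)) = -2 + (142549/14116 + 224911/82655) = -2 + 14957231271/1166757980 = 12623715311/1166757980 ≈ 10.819)
h - x = 260649 - 1*12623715311/1166757980 = 260649 - 12623715311/1166757980 = 304101677013709/1166757980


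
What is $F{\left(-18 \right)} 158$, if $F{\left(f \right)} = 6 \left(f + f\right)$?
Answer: $-34128$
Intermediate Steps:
$F{\left(f \right)} = 12 f$ ($F{\left(f \right)} = 6 \cdot 2 f = 12 f$)
$F{\left(-18 \right)} 158 = 12 \left(-18\right) 158 = \left(-216\right) 158 = -34128$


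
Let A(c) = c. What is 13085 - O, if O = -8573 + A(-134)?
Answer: 21792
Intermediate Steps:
O = -8707 (O = -8573 - 134 = -8707)
13085 - O = 13085 - 1*(-8707) = 13085 + 8707 = 21792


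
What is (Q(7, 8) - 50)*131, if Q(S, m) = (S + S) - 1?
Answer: -4847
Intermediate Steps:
Q(S, m) = -1 + 2*S (Q(S, m) = 2*S - 1 = -1 + 2*S)
(Q(7, 8) - 50)*131 = ((-1 + 2*7) - 50)*131 = ((-1 + 14) - 50)*131 = (13 - 50)*131 = -37*131 = -4847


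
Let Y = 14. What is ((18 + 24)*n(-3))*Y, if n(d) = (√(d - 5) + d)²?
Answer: 588 - 7056*I*√2 ≈ 588.0 - 9978.7*I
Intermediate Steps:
n(d) = (d + √(-5 + d))² (n(d) = (√(-5 + d) + d)² = (d + √(-5 + d))²)
((18 + 24)*n(-3))*Y = ((18 + 24)*(-3 + √(-5 - 3))²)*14 = (42*(-3 + √(-8))²)*14 = (42*(-3 + 2*I*√2)²)*14 = 588*(-3 + 2*I*√2)²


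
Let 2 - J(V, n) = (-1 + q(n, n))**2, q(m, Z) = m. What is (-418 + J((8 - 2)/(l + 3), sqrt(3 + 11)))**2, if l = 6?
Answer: 185817 - 1724*sqrt(14) ≈ 1.7937e+5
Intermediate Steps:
J(V, n) = 2 - (-1 + n)**2
(-418 + J((8 - 2)/(l + 3), sqrt(3 + 11)))**2 = (-418 + (2 - (-1 + sqrt(3 + 11))**2))**2 = (-418 + (2 - (-1 + sqrt(14))**2))**2 = (-416 - (-1 + sqrt(14))**2)**2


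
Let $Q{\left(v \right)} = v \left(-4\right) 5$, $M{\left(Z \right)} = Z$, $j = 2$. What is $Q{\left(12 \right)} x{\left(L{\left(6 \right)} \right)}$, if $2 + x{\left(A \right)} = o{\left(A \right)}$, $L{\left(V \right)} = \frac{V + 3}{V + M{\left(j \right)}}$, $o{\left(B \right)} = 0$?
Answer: $480$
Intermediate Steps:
$Q{\left(v \right)} = - 20 v$ ($Q{\left(v \right)} = - 4 v 5 = - 20 v$)
$L{\left(V \right)} = \frac{3 + V}{2 + V}$ ($L{\left(V \right)} = \frac{V + 3}{V + 2} = \frac{3 + V}{2 + V}$)
$x{\left(A \right)} = -2$ ($x{\left(A \right)} = -2 + 0 = -2$)
$Q{\left(12 \right)} x{\left(L{\left(6 \right)} \right)} = \left(-20\right) 12 \left(-2\right) = \left(-240\right) \left(-2\right) = 480$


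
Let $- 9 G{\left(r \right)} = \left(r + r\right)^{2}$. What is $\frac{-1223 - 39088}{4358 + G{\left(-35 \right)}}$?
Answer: $- \frac{362799}{34322} \approx -10.57$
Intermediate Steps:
$G{\left(r \right)} = - \frac{4 r^{2}}{9}$ ($G{\left(r \right)} = - \frac{\left(r + r\right)^{2}}{9} = - \frac{\left(2 r\right)^{2}}{9} = - \frac{4 r^{2}}{9}$)
$\frac{-1223 - 39088}{4358 + G{\left(-35 \right)}} = \frac{-1223 - 39088}{4358 - \frac{4 \left(-35\right)^{2}}{9}} = - \frac{40311}{4358 - \frac{4900}{9}} = - \frac{40311}{\frac{34322}{9}} = \left(-40311\right) \frac{9}{34322} = - \frac{362799}{34322}$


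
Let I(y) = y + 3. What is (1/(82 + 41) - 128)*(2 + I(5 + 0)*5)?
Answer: -220402/41 ≈ -5375.7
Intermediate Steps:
I(y) = 3 + y
(1/(82 + 41) - 128)*(2 + I(5 + 0)*5) = (1/(82 + 41) - 128)*(2 + (3 + (5 + 0))*5) = (1/123 - 128)*(2 + (3 + 5)*5) = (1/123 - 128)*(2 + 8*5) = -15743*(2 + 40)/123 = -15743/123*42 = -220402/41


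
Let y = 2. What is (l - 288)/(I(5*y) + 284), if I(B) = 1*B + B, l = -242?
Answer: -265/152 ≈ -1.7434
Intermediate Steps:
I(B) = 2*B (I(B) = B + B = 2*B)
(l - 288)/(I(5*y) + 284) = (-242 - 288)/(2*(5*2) + 284) = -530/(2*10 + 284) = -530/(20 + 284) = -530/304 = -530*1/304 = -265/152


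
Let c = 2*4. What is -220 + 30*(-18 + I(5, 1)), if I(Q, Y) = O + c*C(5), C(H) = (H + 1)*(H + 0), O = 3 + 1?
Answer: 6560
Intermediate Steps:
c = 8
O = 4
C(H) = H*(1 + H) (C(H) = (1 + H)*H = H*(1 + H))
I(Q, Y) = 244 (I(Q, Y) = 4 + 8*(5*(1 + 5)) = 4 + 8*(5*6) = 4 + 8*30 = 4 + 240 = 244)
-220 + 30*(-18 + I(5, 1)) = -220 + 30*(-18 + 244) = -220 + 30*226 = -220 + 6780 = 6560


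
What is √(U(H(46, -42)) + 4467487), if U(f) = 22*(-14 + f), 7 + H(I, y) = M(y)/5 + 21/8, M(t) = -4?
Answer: √446706515/10 ≈ 2113.5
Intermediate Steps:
H(I, y) = -207/40 (H(I, y) = -7 + (-4/5 + 21/8) = -7 + (-4*⅕ + 21*(⅛)) = -7 + (-⅘ + 21/8) = -7 + 73/40 = -207/40)
U(f) = -308 + 22*f
√(U(H(46, -42)) + 4467487) = √((-308 + 22*(-207/40)) + 4467487) = √((-308 - 2277/20) + 4467487) = √(-8437/20 + 4467487) = √(89341303/20) = √446706515/10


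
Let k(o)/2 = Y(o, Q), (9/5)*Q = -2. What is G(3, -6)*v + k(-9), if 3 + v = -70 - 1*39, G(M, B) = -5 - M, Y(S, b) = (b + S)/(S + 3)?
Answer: 24283/27 ≈ 899.37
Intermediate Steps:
Q = -10/9 (Q = (5/9)*(-2) = -10/9 ≈ -1.1111)
Y(S, b) = (S + b)/(3 + S)
k(o) = 2*(-10/9 + o)/(3 + o) (k(o) = 2*((o - 10/9)/(3 + o)) = 2*((-10/9 + o)/(3 + o)) = 2*(-10/9 + o)/(3 + o))
v = -112 (v = -3 + (-70 - 1*39) = -3 + (-70 - 39) = -3 - 109 = -112)
G(3, -6)*v + k(-9) = (-5 - 1*3)*(-112) + 2*(-10 + 9*(-9))/(9*(3 - 9)) = (-5 - 3)*(-112) + (2/9)*(-10 - 81)/(-6) = -8*(-112) + (2/9)*(-1/6)*(-91) = 896 + 91/27 = 24283/27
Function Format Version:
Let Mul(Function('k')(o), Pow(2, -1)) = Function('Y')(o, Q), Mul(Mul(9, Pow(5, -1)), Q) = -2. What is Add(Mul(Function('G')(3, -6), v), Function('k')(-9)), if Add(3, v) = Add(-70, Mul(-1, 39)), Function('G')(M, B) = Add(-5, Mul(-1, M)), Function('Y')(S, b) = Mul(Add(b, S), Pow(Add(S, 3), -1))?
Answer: Rational(24283, 27) ≈ 899.37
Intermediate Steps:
Q = Rational(-10, 9) (Q = Mul(Rational(5, 9), -2) = Rational(-10, 9) ≈ -1.1111)
Function('Y')(S, b) = Mul(Pow(Add(3, S), -1), Add(S, b)) (Function('Y')(S, b) = Mul(Add(S, b), Pow(Add(3, S), -1)) = Mul(Pow(Add(3, S), -1), Add(S, b)))
Function('k')(o) = Mul(2, Pow(Add(3, o), -1), Add(Rational(-10, 9), o)) (Function('k')(o) = Mul(2, Mul(Pow(Add(3, o), -1), Add(o, Rational(-10, 9)))) = Mul(2, Mul(Pow(Add(3, o), -1), Add(Rational(-10, 9), o))) = Mul(2, Pow(Add(3, o), -1), Add(Rational(-10, 9), o)))
v = -112 (v = Add(-3, Add(-70, Mul(-1, 39))) = Add(-3, Add(-70, -39)) = Add(-3, -109) = -112)
Add(Mul(Function('G')(3, -6), v), Function('k')(-9)) = Add(Mul(Add(-5, Mul(-1, 3)), -112), Mul(Rational(2, 9), Pow(Add(3, -9), -1), Add(-10, Mul(9, -9)))) = Add(Mul(Add(-5, -3), -112), Mul(Rational(2, 9), Pow(-6, -1), Add(-10, -81))) = Add(Mul(-8, -112), Mul(Rational(2, 9), Rational(-1, 6), -91)) = Add(896, Rational(91, 27)) = Rational(24283, 27)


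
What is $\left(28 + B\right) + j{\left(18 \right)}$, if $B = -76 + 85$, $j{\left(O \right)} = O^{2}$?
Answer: $361$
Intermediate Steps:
$B = 9$
$\left(28 + B\right) + j{\left(18 \right)} = \left(28 + 9\right) + 18^{2} = 37 + 324 = 361$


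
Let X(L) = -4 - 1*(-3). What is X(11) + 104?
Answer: 103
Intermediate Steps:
X(L) = -1 (X(L) = -4 + 3 = -1)
X(11) + 104 = -1 + 104 = 103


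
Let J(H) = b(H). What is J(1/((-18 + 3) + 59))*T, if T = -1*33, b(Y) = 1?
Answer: -33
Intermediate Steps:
J(H) = 1
T = -33
J(1/((-18 + 3) + 59))*T = 1*(-33) = -33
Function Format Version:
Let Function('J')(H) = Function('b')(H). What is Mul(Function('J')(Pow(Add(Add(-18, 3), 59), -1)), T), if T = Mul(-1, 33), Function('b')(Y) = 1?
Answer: -33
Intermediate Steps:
Function('J')(H) = 1
T = -33
Mul(Function('J')(Pow(Add(Add(-18, 3), 59), -1)), T) = Mul(1, -33) = -33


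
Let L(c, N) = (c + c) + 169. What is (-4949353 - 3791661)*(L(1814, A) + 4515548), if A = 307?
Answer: -39503657915830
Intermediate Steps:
L(c, N) = 169 + 2*c (L(c, N) = 2*c + 169 = 169 + 2*c)
(-4949353 - 3791661)*(L(1814, A) + 4515548) = (-4949353 - 3791661)*((169 + 2*1814) + 4515548) = -8741014*((169 + 3628) + 4515548) = -8741014*(3797 + 4515548) = -8741014*4519345 = -39503657915830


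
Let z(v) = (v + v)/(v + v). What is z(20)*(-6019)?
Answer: -6019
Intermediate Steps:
z(v) = 1 (z(v) = (2*v)/((2*v)) = (2*v)*(1/(2*v)) = 1)
z(20)*(-6019) = 1*(-6019) = -6019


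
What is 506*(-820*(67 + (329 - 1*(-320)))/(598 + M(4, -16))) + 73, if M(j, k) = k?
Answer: -148520117/291 ≈ -5.1038e+5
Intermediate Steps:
506*(-820*(67 + (329 - 1*(-320)))/(598 + M(4, -16))) + 73 = 506*(-820*(67 + (329 - 1*(-320)))/(598 - 16)) + 73 = 506*(-820/(582/(67 + (329 + 320)))) + 73 = 506*(-820/(582/(67 + 649))) + 73 = 506*(-820/(582/716)) + 73 = 506*(-820/(582*(1/716))) + 73 = 506*(-820/291/358) + 73 = 506*(-820*358/291) + 73 = 506*(-293560/291) + 73 = -148541360/291 + 73 = -148520117/291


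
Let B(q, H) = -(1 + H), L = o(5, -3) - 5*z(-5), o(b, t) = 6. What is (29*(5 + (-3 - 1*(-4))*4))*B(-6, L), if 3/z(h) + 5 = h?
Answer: -4437/2 ≈ -2218.5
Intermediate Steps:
z(h) = 3/(-5 + h)
L = 15/2 (L = 6 - 15/(-5 - 5) = 6 - 15/(-10) = 6 - 15*(-1)/10 = 6 - 5*(-3/10) = 6 + 3/2 = 15/2 ≈ 7.5000)
B(q, H) = -1 - H
(29*(5 + (-3 - 1*(-4))*4))*B(-6, L) = (29*(5 + (-3 - 1*(-4))*4))*(-1 - 1*15/2) = (29*(5 + (-3 + 4)*4))*(-1 - 15/2) = (29*(5 + 1*4))*(-17/2) = (29*(5 + 4))*(-17/2) = (29*9)*(-17/2) = 261*(-17/2) = -4437/2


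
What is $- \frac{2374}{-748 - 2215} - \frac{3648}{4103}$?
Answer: $- \frac{1068502}{12157189} \approx -0.087891$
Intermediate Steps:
$- \frac{2374}{-748 - 2215} - \frac{3648}{4103} = - \frac{2374}{-2963} - \frac{3648}{4103} = \left(-2374\right) \left(- \frac{1}{2963}\right) - \frac{3648}{4103} = \frac{2374}{2963} - \frac{3648}{4103} = - \frac{1068502}{12157189}$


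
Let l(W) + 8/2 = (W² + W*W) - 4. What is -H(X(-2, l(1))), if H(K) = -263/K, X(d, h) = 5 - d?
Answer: 263/7 ≈ 37.571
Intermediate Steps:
l(W) = -8 + 2*W² (l(W) = -4 + ((W² + W*W) - 4) = -4 + ((W² + W²) - 4) = -4 + (2*W² - 4) = -4 + (-4 + 2*W²) = -8 + 2*W²)
-H(X(-2, l(1))) = -(-263)/(5 - 1*(-2)) = -(-263)/(5 + 2) = -(-263)/7 = -1*(-263/7) = 263/7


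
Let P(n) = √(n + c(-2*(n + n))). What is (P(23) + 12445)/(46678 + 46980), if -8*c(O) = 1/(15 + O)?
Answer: 12445/93658 + √2182026/28846664 ≈ 0.13293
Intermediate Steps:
c(O) = -1/(8*(15 + O))
P(n) = √(n - 1/(120 - 32*n)) (P(n) = √(n - 1/(120 + 8*(-2*(n + n)))) = √(n - 1/(120 + 8*(-4*n))) = √(n - 1/(120 - 32*n)))
(P(23) + 12445)/(46678 + 46980) = (√2*√(-1/(15 - 4*23) + 8*23)/4 + 12445)/(46678 + 46980) = (√2*√(-1/(15 - 92) + 184)/4 + 12445)/93658 = (√2*√(-1/(-77) + 184)/4 + 12445)*(1/93658) = (√2*√(-1*(-1/77) + 184)/4 + 12445)*(1/93658) = (√2*√(1/77 + 184)/4 + 12445)*(1/93658) = (√2*√(14169/77)/4 + 12445)*(1/93658) = (√2*(√1091013/77)/4 + 12445)*(1/93658) = (√2182026/308 + 12445)*(1/93658) = (12445 + √2182026/308)*(1/93658) = 12445/93658 + √2182026/28846664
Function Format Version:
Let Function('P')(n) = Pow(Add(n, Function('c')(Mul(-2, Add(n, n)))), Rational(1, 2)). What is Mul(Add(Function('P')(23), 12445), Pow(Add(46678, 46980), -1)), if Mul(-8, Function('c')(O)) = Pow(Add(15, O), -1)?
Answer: Add(Rational(12445, 93658), Mul(Rational(1, 28846664), Pow(2182026, Rational(1, 2)))) ≈ 0.13293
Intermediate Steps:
Function('c')(O) = Mul(Rational(-1, 8), Pow(Add(15, O), -1))
Function('P')(n) = Pow(Add(n, Mul(-1, Pow(Add(120, Mul(-32, n)), -1))), Rational(1, 2)) (Function('P')(n) = Pow(Add(n, Mul(-1, Pow(Add(120, Mul(8, Mul(-2, Add(n, n)))), -1))), Rational(1, 2)) = Pow(Add(n, Mul(-1, Pow(Add(120, Mul(8, Mul(-2, Mul(2, n)))), -1))), Rational(1, 2)) = Pow(Add(n, Mul(-1, Pow(Add(120, Mul(8, Mul(-4, n))), -1))), Rational(1, 2)) = Pow(Add(n, Mul(-1, Pow(Add(120, Mul(-32, n)), -1))), Rational(1, 2)))
Mul(Add(Function('P')(23), 12445), Pow(Add(46678, 46980), -1)) = Mul(Add(Mul(Rational(1, 4), Pow(2, Rational(1, 2)), Pow(Add(Mul(-1, Pow(Add(15, Mul(-4, 23)), -1)), Mul(8, 23)), Rational(1, 2))), 12445), Pow(Add(46678, 46980), -1)) = Mul(Add(Mul(Rational(1, 4), Pow(2, Rational(1, 2)), Pow(Add(Mul(-1, Pow(Add(15, -92), -1)), 184), Rational(1, 2))), 12445), Pow(93658, -1)) = Mul(Add(Mul(Rational(1, 4), Pow(2, Rational(1, 2)), Pow(Add(Mul(-1, Pow(-77, -1)), 184), Rational(1, 2))), 12445), Rational(1, 93658)) = Mul(Add(Mul(Rational(1, 4), Pow(2, Rational(1, 2)), Pow(Add(Mul(-1, Rational(-1, 77)), 184), Rational(1, 2))), 12445), Rational(1, 93658)) = Mul(Add(Mul(Rational(1, 4), Pow(2, Rational(1, 2)), Pow(Add(Rational(1, 77), 184), Rational(1, 2))), 12445), Rational(1, 93658)) = Mul(Add(Mul(Rational(1, 4), Pow(2, Rational(1, 2)), Pow(Rational(14169, 77), Rational(1, 2))), 12445), Rational(1, 93658)) = Mul(Add(Mul(Rational(1, 4), Pow(2, Rational(1, 2)), Mul(Rational(1, 77), Pow(1091013, Rational(1, 2)))), 12445), Rational(1, 93658)) = Mul(Add(Mul(Rational(1, 308), Pow(2182026, Rational(1, 2))), 12445), Rational(1, 93658)) = Mul(Add(12445, Mul(Rational(1, 308), Pow(2182026, Rational(1, 2)))), Rational(1, 93658)) = Add(Rational(12445, 93658), Mul(Rational(1, 28846664), Pow(2182026, Rational(1, 2))))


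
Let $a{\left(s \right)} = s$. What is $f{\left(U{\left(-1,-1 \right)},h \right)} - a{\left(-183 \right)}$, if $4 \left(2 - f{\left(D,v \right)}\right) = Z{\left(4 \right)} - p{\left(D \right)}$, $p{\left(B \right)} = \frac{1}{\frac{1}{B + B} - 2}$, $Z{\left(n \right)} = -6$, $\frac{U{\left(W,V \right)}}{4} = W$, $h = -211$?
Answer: $\frac{6337}{34} \approx 186.38$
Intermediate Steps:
$U{\left(W,V \right)} = 4 W$
$p{\left(B \right)} = \frac{1}{-2 + \frac{1}{2 B}}$ ($p{\left(B \right)} = \frac{1}{\frac{1}{2 B} - 2} = \frac{1}{-2 + \frac{1}{2 B}}$)
$f{\left(D,v \right)} = \frac{7}{2} - \frac{D}{2 \left(-1 + 4 D\right)}$ ($f{\left(D,v \right)} = 2 - \frac{-6 - - \frac{2 D}{-1 + 4 D}}{4} = 2 - \frac{-6 + \frac{2 D}{-1 + 4 D}}{4} = 2 - \left(- \frac{3}{2} + \frac{D}{2 \left(-1 + 4 D\right)}\right) = \frac{7}{2} - \frac{D}{2 \left(-1 + 4 D\right)}$)
$f{\left(U{\left(-1,-1 \right)},h \right)} - a{\left(-183 \right)} = \frac{-7 + 27 \cdot 4 \left(-1\right)}{2 \left(-1 + 4 \cdot 4 \left(-1\right)\right)} - -183 = \frac{-7 + 27 \left(-4\right)}{2 \left(-1 + 4 \left(-4\right)\right)} + 183 = \frac{-7 - 108}{2 \left(-1 - 16\right)} + 183 = \frac{1}{2} \frac{1}{-17} \left(-115\right) + 183 = \frac{1}{2} \left(- \frac{1}{17}\right) \left(-115\right) + 183 = \frac{115}{34} + 183 = \frac{6337}{34}$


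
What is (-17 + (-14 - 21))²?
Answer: 2704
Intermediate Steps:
(-17 + (-14 - 21))² = (-17 - 35)² = (-52)² = 2704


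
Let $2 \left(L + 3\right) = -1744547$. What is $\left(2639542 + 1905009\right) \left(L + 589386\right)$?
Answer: $- \frac{2571220609331}{2} \approx -1.2856 \cdot 10^{12}$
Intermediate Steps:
$L = - \frac{1744553}{2}$ ($L = -3 + \frac{1}{2} \left(-1744547\right) = -3 - \frac{1744547}{2} = - \frac{1744553}{2} \approx -8.7228 \cdot 10^{5}$)
$\left(2639542 + 1905009\right) \left(L + 589386\right) = \left(2639542 + 1905009\right) \left(- \frac{1744553}{2} + 589386\right) = 4544551 \left(- \frac{565781}{2}\right) = - \frac{2571220609331}{2}$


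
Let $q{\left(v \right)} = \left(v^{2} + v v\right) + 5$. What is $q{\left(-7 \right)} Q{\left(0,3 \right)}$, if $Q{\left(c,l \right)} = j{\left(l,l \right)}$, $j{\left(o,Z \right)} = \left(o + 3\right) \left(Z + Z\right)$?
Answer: $3708$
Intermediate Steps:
$q{\left(v \right)} = 5 + 2 v^{2}$ ($q{\left(v \right)} = \left(v^{2} + v^{2}\right) + 5 = 2 v^{2} + 5 = 5 + 2 v^{2}$)
$j{\left(o,Z \right)} = 2 Z \left(3 + o\right)$ ($j{\left(o,Z \right)} = \left(3 + o\right) 2 Z = 2 Z \left(3 + o\right)$)
$Q{\left(c,l \right)} = 2 l \left(3 + l\right)$
$q{\left(-7 \right)} Q{\left(0,3 \right)} = \left(5 + 2 \left(-7\right)^{2}\right) 2 \cdot 3 \left(3 + 3\right) = \left(5 + 2 \cdot 49\right) 2 \cdot 3 \cdot 6 = \left(5 + 98\right) 36 = 103 \cdot 36 = 3708$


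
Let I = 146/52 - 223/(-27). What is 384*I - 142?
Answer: 480602/117 ≈ 4107.7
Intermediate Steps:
I = 7769/702 (I = 146*(1/52) - 223*(-1/27) = 73/26 + 223/27 = 7769/702 ≈ 11.067)
384*I - 142 = 384*(7769/702) - 142 = 497216/117 - 142 = 480602/117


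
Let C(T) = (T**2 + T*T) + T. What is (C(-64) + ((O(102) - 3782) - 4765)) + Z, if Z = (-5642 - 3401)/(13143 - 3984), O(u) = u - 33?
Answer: -3214693/9159 ≈ -350.99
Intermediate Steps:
O(u) = -33 + u
C(T) = T + 2*T**2 (C(T) = (T**2 + T**2) + T = 2*T**2 + T = T + 2*T**2)
Z = -9043/9159 ≈ -0.98734
(C(-64) + ((O(102) - 3782) - 4765)) + Z = (-64*(1 + 2*(-64)) + (((-33 + 102) - 3782) - 4765)) - 9043/9159 = (-64*(1 - 128) + ((69 - 3782) - 4765)) - 9043/9159 = (-64*(-127) + (-3713 - 4765)) - 9043/9159 = (8128 - 8478) - 9043/9159 = -350 - 9043/9159 = -3214693/9159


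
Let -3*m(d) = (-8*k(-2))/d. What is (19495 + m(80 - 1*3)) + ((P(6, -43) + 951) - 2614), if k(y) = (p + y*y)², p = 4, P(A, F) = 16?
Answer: 4123400/231 ≈ 17850.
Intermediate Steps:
k(y) = (4 + y²)² (k(y) = (4 + y*y)² = (4 + y²)²)
m(d) = 512/(3*d) (m(d) = -(-8*(4 + (-2)²)²)/(3*d) = -(-8*(4 + 4)²)/(3*d) = -(-8*8²)/(3*d) = -(-8*64)/(3*d) = -(-512)/(3*d) = 512/(3*d))
(19495 + m(80 - 1*3)) + ((P(6, -43) + 951) - 2614) = (19495 + 512/(3*(80 - 1*3))) + ((16 + 951) - 2614) = (19495 + 512/(3*(80 - 3))) + (967 - 2614) = (19495 + (512/3)/77) - 1647 = (19495 + (512/3)*(1/77)) - 1647 = (19495 + 512/231) - 1647 = 4503857/231 - 1647 = 4123400/231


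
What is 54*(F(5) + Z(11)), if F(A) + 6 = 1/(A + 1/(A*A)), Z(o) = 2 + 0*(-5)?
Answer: -1437/7 ≈ -205.29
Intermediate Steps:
Z(o) = 2 (Z(o) = 2 + 0 = 2)
F(A) = -6 + 1/(A + A**(-2)) (F(A) = -6 + 1/(A + 1/(A*A)) = -6 + 1/(A + A**(-2)))
54*(F(5) + Z(11)) = 54*((-6 + 5**2 - 6*5**3)/(1 + 5**3) + 2) = 54*((-6 + 25 - 6*125)/(1 + 125) + 2) = 54*((-6 + 25 - 750)/126 + 2) = 54*((1/126)*(-731) + 2) = 54*(-731/126 + 2) = 54*(-479/126) = -1437/7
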